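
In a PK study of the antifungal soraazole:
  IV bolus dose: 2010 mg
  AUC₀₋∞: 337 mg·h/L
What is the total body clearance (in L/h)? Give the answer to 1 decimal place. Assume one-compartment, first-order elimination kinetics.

6.0 L/h

CL = Dose / AUC = 2010 / 337 = 5.964 L/h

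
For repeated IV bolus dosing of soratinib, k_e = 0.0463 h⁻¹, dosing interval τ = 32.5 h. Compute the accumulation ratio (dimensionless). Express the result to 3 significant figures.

1.29

e^(−kτ) = e^(−0.04630 × 32.5) = 0.2221
Accumulation ratio R = 1 / (1 − e^(−kτ)) = 1 / (1 − 0.2221) = 1.286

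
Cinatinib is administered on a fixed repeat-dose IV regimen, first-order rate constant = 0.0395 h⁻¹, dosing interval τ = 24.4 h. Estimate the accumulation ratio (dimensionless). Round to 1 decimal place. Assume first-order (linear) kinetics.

e^(−kτ) = e^(−0.03950 × 24.4) = 0.3814
Accumulation ratio R = 1 / (1 − e^(−kτ)) = 1 / (1 − 0.3814) = 1.617

1.6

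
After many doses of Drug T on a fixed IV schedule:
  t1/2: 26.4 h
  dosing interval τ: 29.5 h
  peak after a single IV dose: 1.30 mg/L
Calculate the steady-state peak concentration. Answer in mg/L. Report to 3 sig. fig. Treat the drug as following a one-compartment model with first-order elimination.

k = ln2 / t½ = 0.693147 / 26.4 = 0.02626 h⁻¹
e^(−kτ) = e^(−0.02626 × 29.5) = 0.4609
Accumulation ratio R = 1 / (1 − e^(−kτ)) = 1 / (1 − 0.4609) = 1.855
Steady-state peak = C₀ × R = 1.30 × 1.855 = 2.412 mg/L

2.41 mg/L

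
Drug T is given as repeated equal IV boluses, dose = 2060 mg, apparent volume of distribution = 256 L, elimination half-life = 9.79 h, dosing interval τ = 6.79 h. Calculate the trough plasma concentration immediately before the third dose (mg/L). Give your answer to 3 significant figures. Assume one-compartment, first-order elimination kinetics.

8.05 mg/L

C₀ per dose = Dose / Vd = 2060 / 256 = 8.047 mg/L
k = ln2 / t½ = 0.693147 / 9.79 = 0.07080 h⁻¹
Fraction remaining after one interval: r = e^(−kτ) = e^(−0.07080 × 6.79) = 0.6183
Before dose 3, 2 doses have been given (aged 1τ, 2τ).
C_trough = C₀ × (r + r²) = 8.047 × (0.6183 + 0.3823) = 8.052 mg/L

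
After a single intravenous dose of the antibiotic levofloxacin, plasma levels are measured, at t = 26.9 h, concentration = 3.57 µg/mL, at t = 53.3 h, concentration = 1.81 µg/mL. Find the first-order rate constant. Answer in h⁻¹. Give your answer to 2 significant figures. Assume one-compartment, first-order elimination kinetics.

0.026 h⁻¹

k = ln(C₁/C₂) / (t₂ − t₁) = ln(3.57/1.81) / (53.3 − 26.9)
  = 0.6792 / 26.40 = 0.02573 h⁻¹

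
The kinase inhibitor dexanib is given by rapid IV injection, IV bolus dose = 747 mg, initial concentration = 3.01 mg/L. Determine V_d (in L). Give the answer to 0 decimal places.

Vd = Dose / C₀ = 747.0 / 3.01 = 248.2 L

248 L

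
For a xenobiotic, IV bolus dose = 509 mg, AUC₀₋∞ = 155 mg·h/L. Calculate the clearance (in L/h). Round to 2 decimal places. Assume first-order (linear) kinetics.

CL = Dose / AUC = 509 / 155 = 3.284 L/h

3.28 L/h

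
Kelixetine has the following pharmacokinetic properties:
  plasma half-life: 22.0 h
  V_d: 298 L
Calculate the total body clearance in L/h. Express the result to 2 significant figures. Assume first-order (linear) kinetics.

k = ln2 / t½ = 0.693147 / 22.0 = 0.03151 h⁻¹
CL = k × Vd = 0.03151 × 298 = 9.390 L/h

9.4 L/h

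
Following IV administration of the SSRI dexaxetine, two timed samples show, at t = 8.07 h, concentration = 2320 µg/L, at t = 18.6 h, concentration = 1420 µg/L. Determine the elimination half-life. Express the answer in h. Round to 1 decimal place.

14.9 h

k = ln(C₁/C₂) / (t₂ − t₁) = ln(2320/1420) / (18.6 − 8.07)
  = 0.4909 / 10.53 = 0.04662 h⁻¹
t½ = ln2 / k = 0.693147 / 0.04662 = 14.87 h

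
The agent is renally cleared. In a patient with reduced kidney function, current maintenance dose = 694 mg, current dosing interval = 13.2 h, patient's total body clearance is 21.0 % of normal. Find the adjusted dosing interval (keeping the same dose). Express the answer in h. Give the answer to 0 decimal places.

To keep the same average steady-state level, dosing rate must scale with clearance.
CL ratio = 21.0 / 100 = 0.2100
New interval (same dose) = 13.2 / 0.2100 = 62.86 h

63 h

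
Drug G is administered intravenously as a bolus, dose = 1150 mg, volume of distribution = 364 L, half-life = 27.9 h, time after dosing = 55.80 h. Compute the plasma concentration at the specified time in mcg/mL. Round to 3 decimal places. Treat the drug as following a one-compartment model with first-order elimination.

C₀ = Dose / Vd = 1150 / 364 = 3.159 mg/L
k = ln2 / t½ = 0.693147 / 27.9 = 0.02484 h⁻¹
t / t½ = 55.80 / 27.9 = 2 half-lives
C = C₀ × (1/2)^2 = 3.159 × 0.2500 = 0.7898 mg/L
(0.7898 mg/L = 0.7898 mcg/mL)

0.790 mcg/mL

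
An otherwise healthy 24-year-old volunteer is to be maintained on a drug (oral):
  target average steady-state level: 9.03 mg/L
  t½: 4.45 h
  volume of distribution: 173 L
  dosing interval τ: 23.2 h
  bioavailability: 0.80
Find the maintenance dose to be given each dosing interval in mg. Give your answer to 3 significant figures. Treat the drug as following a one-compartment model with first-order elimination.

k = ln2 / t½ = 0.693147 / 4.45 = 0.1558 h⁻¹
CL = k × Vd = 0.1558 × 173 = 26.95 L/h
At steady state, F × (Dose/τ) = Css × CL.
Dose = Css × CL × τ / F = 9.03 × 26.95 × 23.2 / 0.80 = 7057 mg

7060 mg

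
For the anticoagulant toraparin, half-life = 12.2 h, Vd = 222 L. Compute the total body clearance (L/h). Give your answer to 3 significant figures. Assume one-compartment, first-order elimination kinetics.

k = ln2 / t½ = 0.693147 / 12.2 = 0.05682 h⁻¹
CL = k × Vd = 0.05682 × 222 = 12.61 L/h

12.6 L/h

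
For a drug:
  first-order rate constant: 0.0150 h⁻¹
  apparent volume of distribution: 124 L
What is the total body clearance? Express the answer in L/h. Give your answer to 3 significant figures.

1.86 L/h

CL = k × Vd = 0.0150 × 124 = 1.860 L/h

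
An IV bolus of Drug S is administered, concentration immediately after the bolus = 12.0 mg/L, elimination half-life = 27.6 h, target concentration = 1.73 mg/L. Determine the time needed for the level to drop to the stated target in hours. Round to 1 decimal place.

77.1 h

k = ln2 / t½ = 0.693147 / 27.6 = 0.02511 h⁻¹
t = ln(C₀ / C) / k = ln(12.00 / 1.73) / 0.02511
  = ln(6.936) / 0.02511 = 1.937 / 0.02511 = 77.14 h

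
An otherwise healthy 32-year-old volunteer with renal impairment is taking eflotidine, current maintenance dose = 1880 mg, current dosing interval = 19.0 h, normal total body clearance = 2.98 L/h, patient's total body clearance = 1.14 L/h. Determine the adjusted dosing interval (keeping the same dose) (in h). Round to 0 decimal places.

50 h

To keep the same average steady-state level, dosing rate must scale with clearance.
CL ratio = 1.14 / 2.98 = 0.3826
New interval (same dose) = 19.0 / 0.3826 = 49.66 h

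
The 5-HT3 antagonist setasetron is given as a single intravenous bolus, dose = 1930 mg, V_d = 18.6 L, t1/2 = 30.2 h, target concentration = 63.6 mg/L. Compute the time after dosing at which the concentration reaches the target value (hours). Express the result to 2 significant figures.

21 h

C₀ = Dose / Vd = 1930 / 18.6 = 103.8 mg/L
k = ln2 / t½ = 0.693147 / 30.2 = 0.02295 h⁻¹
t = ln(C₀ / C) / k = ln(103.8 / 63.6) / 0.02295
  = ln(1.632) / 0.02295 = 0.4898 / 0.02295 = 21.34 h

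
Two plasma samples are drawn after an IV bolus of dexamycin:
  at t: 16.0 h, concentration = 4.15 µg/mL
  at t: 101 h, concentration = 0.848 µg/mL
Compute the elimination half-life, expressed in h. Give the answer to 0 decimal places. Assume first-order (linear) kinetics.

37 h

k = ln(C₁/C₂) / (t₂ − t₁) = ln(4.15/0.848) / (101 − 16.0)
  = 1.588 / 85.00 = 0.01868 h⁻¹
t½ = ln2 / k = 0.693147 / 0.01868 = 37.11 h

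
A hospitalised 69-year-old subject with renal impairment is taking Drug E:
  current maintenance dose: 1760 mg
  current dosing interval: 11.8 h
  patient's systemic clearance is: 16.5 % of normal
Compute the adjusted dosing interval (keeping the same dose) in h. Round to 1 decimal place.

71.5 h

To keep the same average steady-state level, dosing rate must scale with clearance.
CL ratio = 16.5 / 100 = 0.1650
New interval (same dose) = 11.8 / 0.1650 = 71.52 h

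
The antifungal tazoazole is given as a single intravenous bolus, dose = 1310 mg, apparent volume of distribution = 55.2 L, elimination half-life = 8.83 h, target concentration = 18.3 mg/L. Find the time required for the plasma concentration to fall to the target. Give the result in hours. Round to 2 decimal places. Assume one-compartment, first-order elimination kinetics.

3.31 h

C₀ = Dose / Vd = 1310 / 55.2 = 23.73 mg/L
k = ln2 / t½ = 0.693147 / 8.83 = 0.07850 h⁻¹
t = ln(C₀ / C) / k = ln(23.73 / 18.3) / 0.07850
  = ln(1.297) / 0.07850 = 0.2601 / 0.07850 = 3.313 h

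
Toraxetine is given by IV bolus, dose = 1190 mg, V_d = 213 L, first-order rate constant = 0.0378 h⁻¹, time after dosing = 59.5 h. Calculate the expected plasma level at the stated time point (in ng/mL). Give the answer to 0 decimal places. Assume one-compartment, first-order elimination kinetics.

C₀ = Dose / Vd = 1190 / 213 = 5.587 mg/L
C = C₀ · e^(−k·t) = 5.587 × e^(−0.03780 × 59.5)
  = 5.587 × 0.1055 = 0.5894 mg/L
Convert: 0.5894 mg/L × 1000 = 589.4 ng/mL

589 ng/mL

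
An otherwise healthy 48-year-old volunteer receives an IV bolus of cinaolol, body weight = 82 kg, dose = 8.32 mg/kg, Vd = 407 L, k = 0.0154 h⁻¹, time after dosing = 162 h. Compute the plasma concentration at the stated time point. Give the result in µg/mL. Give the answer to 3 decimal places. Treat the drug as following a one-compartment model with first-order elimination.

0.138 µg/mL

Total dose = 8.32 × 82 = 682.2 mg
C₀ = Dose / Vd = 682.2 / 407 = 1.676 mg/L
C = C₀ · e^(−k·t) = 1.676 × e^(−0.01540 × 162)
  = 1.676 × 0.08251 = 0.1383 mg/L
(0.1383 mg/L = 0.1383 µg/mL)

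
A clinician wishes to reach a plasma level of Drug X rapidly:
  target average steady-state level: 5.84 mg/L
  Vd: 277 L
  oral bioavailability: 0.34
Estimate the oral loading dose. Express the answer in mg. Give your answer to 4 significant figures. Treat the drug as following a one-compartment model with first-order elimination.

LD = Css × Vd / F = 5.84 × 277 / 0.34 = 4758 mg

4758 mg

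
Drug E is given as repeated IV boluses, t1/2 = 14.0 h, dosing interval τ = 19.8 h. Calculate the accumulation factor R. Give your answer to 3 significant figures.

1.60

k = ln2 / t½ = 0.693147 / 14.0 = 0.04951 h⁻¹
e^(−kτ) = e^(−0.04951 × 19.8) = 0.3752
Accumulation ratio R = 1 / (1 − e^(−kτ)) = 1 / (1 − 0.3752) = 1.601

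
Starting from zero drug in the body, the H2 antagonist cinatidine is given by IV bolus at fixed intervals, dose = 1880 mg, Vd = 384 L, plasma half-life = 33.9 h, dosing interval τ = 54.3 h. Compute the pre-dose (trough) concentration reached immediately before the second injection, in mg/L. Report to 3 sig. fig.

C₀ per dose = Dose / Vd = 1880 / 384 = 4.896 mg/L
k = ln2 / t½ = 0.693147 / 33.9 = 0.02045 h⁻¹
Fraction remaining after one interval: r = e^(−kτ) = e^(−0.02045 × 54.3) = 0.3294
Before dose 2, 1 dose has been given (aged 1τ).
C_trough = C₀ × r = 4.896 × 0.3294 = 1.613 mg/L

1.61 mg/L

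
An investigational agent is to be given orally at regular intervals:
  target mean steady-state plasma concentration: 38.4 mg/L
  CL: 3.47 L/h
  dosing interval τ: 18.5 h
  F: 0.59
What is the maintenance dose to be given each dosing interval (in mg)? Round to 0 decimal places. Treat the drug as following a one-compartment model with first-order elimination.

4178 mg

At steady state, F × (Dose/τ) = Css × CL.
Dose = Css × CL × τ / F = 38.4 × 3.470 × 18.5 / 0.59 = 4178 mg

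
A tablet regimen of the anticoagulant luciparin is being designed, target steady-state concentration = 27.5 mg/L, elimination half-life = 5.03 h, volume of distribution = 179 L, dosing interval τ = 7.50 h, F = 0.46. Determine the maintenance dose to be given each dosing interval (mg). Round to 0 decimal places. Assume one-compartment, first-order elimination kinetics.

11060 mg

k = ln2 / t½ = 0.693147 / 5.03 = 0.1378 h⁻¹
CL = k × Vd = 0.1378 × 179 = 24.67 L/h
At steady state, F × (Dose/τ) = Css × CL.
Dose = Css × CL × τ / F = 27.5 × 24.67 × 7.50 / 0.46 = 11060 mg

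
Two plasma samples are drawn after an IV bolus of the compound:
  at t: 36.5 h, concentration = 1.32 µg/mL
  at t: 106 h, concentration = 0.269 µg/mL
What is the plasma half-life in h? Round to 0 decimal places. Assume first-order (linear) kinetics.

30 h

k = ln(C₁/C₂) / (t₂ − t₁) = ln(1.32/0.269) / (106 − 36.5)
  = 1.591 / 69.50 = 0.02289 h⁻¹
t½ = ln2 / k = 0.693147 / 0.02289 = 30.28 h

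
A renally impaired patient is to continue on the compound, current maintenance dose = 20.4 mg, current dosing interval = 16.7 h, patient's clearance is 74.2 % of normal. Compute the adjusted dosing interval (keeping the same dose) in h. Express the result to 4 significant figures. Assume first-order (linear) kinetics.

To keep the same average steady-state level, dosing rate must scale with clearance.
CL ratio = 74.2 / 100 = 0.7420
New interval (same dose) = 16.7 / 0.7420 = 22.51 h

22.51 h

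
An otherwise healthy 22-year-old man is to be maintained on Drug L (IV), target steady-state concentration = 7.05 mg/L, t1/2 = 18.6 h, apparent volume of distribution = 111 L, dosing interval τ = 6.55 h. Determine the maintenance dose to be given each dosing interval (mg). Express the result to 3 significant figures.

k = ln2 / t½ = 0.693147 / 18.6 = 0.03727 h⁻¹
CL = k × Vd = 0.03727 × 111 = 4.137 L/h
At steady state, Dose/τ = Css × CL.
Dose = Css × CL × τ = 7.05 × 4.137 × 6.55 = 191.0 mg

191 mg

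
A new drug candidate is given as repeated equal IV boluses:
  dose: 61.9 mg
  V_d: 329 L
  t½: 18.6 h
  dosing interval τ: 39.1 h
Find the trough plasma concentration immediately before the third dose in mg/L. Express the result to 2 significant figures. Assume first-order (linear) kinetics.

0.054 mg/L

C₀ per dose = Dose / Vd = 61.9 / 329 = 0.1881 mg/L
k = ln2 / t½ = 0.693147 / 18.6 = 0.03727 h⁻¹
Fraction remaining after one interval: r = e^(−kτ) = e^(−0.03727 × 39.1) = 0.2329
Before dose 3, 2 doses have been given (aged 1τ, 2τ).
C_trough = C₀ × (r + r²) = 0.1881 × (0.2329 + 0.05424) = 0.05401 mg/L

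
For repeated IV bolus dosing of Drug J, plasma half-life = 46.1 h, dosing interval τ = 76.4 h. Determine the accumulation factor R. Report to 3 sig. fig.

1.46

k = ln2 / t½ = 0.693147 / 46.1 = 0.01504 h⁻¹
e^(−kτ) = e^(−0.01504 × 76.4) = 0.3169
Accumulation ratio R = 1 / (1 − e^(−kτ)) = 1 / (1 − 0.3169) = 1.464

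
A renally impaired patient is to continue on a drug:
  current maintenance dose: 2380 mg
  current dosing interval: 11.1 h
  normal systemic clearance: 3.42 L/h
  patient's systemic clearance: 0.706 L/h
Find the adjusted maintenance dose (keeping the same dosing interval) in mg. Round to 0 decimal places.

To keep the same average steady-state level, dosing rate must scale with clearance.
CL ratio = 0.706 / 3.42 = 0.2064
New dose (same interval) = 2380 × 0.2064 = 491.2 mg

491 mg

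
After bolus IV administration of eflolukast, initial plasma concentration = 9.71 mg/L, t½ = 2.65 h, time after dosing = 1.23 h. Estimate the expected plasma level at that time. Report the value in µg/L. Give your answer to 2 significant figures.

7000 µg/L

k = ln2 / t½ = 0.693147 / 2.65 = 0.2616 h⁻¹
C = C₀ · e^(−k·t) = 9.710 × e^(−0.2616 × 1.23)
  = 9.710 × 0.7249 = 7.039 mg/L
Convert: 7.039 mg/L × 1000 = 7039 µg/L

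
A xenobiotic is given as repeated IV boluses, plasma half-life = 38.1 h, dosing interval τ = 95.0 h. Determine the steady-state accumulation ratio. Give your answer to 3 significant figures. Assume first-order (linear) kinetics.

1.22

k = ln2 / t½ = 0.693147 / 38.1 = 0.01819 h⁻¹
e^(−kτ) = e^(−0.01819 × 95.0) = 0.1776
Accumulation ratio R = 1 / (1 − e^(−kτ)) = 1 / (1 − 0.1776) = 1.216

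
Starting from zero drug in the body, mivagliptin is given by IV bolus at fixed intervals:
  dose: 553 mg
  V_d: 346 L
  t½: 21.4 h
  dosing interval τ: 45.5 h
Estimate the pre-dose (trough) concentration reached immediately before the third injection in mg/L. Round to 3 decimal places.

0.450 mg/L

C₀ per dose = Dose / Vd = 553 / 346 = 1.598 mg/L
k = ln2 / t½ = 0.693147 / 21.4 = 0.03239 h⁻¹
Fraction remaining after one interval: r = e^(−kτ) = e^(−0.03239 × 45.5) = 0.2291
Before dose 3, 2 doses have been given (aged 1τ, 2τ).
C_trough = C₀ × (r + r²) = 1.598 × (0.2291 + 0.05249) = 0.4500 mg/L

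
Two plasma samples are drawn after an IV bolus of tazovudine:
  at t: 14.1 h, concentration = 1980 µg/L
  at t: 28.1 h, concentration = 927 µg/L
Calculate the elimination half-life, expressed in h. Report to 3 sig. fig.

12.8 h

k = ln(C₁/C₂) / (t₂ − t₁) = ln(1980/927) / (28.1 − 14.1)
  = 0.7589 / 14.00 = 0.05421 h⁻¹
t½ = ln2 / k = 0.693147 / 0.05421 = 12.79 h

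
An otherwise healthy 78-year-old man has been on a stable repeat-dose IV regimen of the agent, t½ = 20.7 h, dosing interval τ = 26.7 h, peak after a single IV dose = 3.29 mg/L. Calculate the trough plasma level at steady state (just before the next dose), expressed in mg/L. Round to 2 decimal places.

k = ln2 / t½ = 0.693147 / 20.7 = 0.03349 h⁻¹
e^(−kτ) = e^(−0.03349 × 26.7) = 0.4089
Accumulation ratio R = 1 / (1 − e^(−kτ)) = 1 / (1 − 0.4089) = 1.692
Steady-state trough = C₀ × R × e^(−kτ) = 3.29 × 1.692 × 0.4089 = 2.276 mg/L

2.28 mg/L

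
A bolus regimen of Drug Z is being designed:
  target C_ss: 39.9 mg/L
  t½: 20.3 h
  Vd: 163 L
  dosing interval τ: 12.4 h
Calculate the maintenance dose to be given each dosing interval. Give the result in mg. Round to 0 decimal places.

2754 mg

k = ln2 / t½ = 0.693147 / 20.3 = 0.03415 h⁻¹
CL = k × Vd = 0.03415 × 163 = 5.566 L/h
At steady state, Dose/τ = Css × CL.
Dose = Css × CL × τ = 39.9 × 5.566 × 12.4 = 2754 mg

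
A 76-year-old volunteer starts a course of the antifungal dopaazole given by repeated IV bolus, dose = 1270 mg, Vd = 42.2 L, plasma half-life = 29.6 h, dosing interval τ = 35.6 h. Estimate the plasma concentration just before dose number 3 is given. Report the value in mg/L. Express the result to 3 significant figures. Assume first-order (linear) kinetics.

18.8 mg/L

C₀ per dose = Dose / Vd = 1270 / 42.2 = 30.09 mg/L
k = ln2 / t½ = 0.693147 / 29.6 = 0.02342 h⁻¹
Fraction remaining after one interval: r = e^(−kτ) = e^(−0.02342 × 35.6) = 0.4344
Before dose 3, 2 doses have been given (aged 1τ, 2τ).
C_trough = C₀ × (r + r²) = 30.09 × (0.4344 + 0.1887) = 18.75 mg/L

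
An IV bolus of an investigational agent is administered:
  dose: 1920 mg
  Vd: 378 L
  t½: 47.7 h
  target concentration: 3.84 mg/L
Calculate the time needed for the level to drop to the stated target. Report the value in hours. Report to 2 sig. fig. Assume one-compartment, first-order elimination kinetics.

19 h

C₀ = Dose / Vd = 1920 / 378 = 5.079 mg/L
k = ln2 / t½ = 0.693147 / 47.7 = 0.01453 h⁻¹
t = ln(C₀ / C) / k = ln(5.079 / 3.84) / 0.01453
  = ln(1.323) / 0.01453 = 0.2799 / 0.01453 = 19.26 h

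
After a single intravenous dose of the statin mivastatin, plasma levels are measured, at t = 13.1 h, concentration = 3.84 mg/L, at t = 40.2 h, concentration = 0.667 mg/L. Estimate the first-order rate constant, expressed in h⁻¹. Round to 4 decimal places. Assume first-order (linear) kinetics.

0.0646 h⁻¹

k = ln(C₁/C₂) / (t₂ − t₁) = ln(3.84/0.667) / (40.2 − 13.1)
  = 1.750 / 27.10 = 0.06458 h⁻¹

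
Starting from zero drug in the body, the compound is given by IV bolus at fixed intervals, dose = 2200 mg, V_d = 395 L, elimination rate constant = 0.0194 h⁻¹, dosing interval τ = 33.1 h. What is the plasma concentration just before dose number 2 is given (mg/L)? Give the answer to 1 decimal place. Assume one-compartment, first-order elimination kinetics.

2.9 mg/L

C₀ per dose = Dose / Vd = 2200 / 395 = 5.570 mg/L
Fraction remaining after one interval: r = e^(−kτ) = e^(−0.01940 × 33.1) = 0.5262
Before dose 2, 1 dose has been given (aged 1τ).
C_trough = C₀ × r = 5.570 × 0.5262 = 2.931 mg/L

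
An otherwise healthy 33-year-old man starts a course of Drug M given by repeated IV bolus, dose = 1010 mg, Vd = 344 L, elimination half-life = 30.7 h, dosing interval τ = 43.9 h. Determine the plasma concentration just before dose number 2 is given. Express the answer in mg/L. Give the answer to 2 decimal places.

C₀ per dose = Dose / Vd = 1010 / 344 = 2.936 mg/L
k = ln2 / t½ = 0.693147 / 30.7 = 0.02258 h⁻¹
Fraction remaining after one interval: r = e^(−kτ) = e^(−0.02258 × 43.9) = 0.3711
Before dose 2, 1 dose has been given (aged 1τ).
C_trough = C₀ × r = 2.936 × 0.3711 = 1.090 mg/L

1.09 mg/L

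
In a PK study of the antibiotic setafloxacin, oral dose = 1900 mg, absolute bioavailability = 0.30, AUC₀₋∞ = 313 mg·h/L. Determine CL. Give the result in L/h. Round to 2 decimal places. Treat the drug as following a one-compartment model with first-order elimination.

1.82 L/h

CL = F·Dose / AUC = 0.30 × 1900 / 313 = 1.821 L/h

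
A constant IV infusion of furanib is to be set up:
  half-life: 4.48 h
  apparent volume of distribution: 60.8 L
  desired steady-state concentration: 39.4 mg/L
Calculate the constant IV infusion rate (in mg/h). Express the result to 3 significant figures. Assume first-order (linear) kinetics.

k = ln2 / t½ = 0.693147 / 4.48 = 0.1547 h⁻¹
CL = k × Vd = 0.1547 × 60.8 = 9.406 L/h
At steady state, infusion rate R₀ = Css × CL = 39.4 × 9.406 = 370.6 mg/h

371 mg/h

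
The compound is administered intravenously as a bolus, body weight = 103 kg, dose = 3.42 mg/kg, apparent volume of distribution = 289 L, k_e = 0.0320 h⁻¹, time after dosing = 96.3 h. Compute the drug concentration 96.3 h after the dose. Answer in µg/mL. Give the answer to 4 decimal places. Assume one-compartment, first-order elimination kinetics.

Total dose = 3.42 × 103 = 352.3 mg
C₀ = Dose / Vd = 352.3 / 289 = 1.219 mg/L
C = C₀ · e^(−k·t) = 1.219 × e^(−0.03200 × 96.3)
  = 1.219 × 0.04589 = 0.05594 mg/L
(0.05594 mg/L = 0.05594 µg/mL)

0.0559 µg/mL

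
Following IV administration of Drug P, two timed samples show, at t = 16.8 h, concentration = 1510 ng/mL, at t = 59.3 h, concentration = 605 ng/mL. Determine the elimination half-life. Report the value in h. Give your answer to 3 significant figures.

32.2 h

k = ln(C₁/C₂) / (t₂ − t₁) = ln(1510/605) / (59.3 − 16.8)
  = 0.9146 / 42.50 = 0.02152 h⁻¹
t½ = ln2 / k = 0.693147 / 0.02152 = 32.21 h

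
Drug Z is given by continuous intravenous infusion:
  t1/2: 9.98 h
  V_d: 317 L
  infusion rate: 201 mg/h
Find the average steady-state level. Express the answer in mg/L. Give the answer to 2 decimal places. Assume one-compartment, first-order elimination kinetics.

9.13 mg/L

k = ln2 / t½ = 0.693147 / 9.98 = 0.06945 h⁻¹
CL = k × Vd = 0.06945 × 317 = 22.02 L/h
At steady state Css = R₀ / CL = 201 / 22.02 = 9.128 mg/L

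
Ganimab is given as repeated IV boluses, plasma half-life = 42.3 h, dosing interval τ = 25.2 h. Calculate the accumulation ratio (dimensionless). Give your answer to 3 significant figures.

2.96

k = ln2 / t½ = 0.693147 / 42.3 = 0.01639 h⁻¹
e^(−kτ) = e^(−0.01639 × 25.2) = 0.6616
Accumulation ratio R = 1 / (1 − e^(−kτ)) = 1 / (1 − 0.6616) = 2.955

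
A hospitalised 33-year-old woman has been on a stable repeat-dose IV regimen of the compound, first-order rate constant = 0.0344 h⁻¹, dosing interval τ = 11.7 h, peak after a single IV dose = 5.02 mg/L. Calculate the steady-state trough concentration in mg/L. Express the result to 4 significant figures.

e^(−kτ) = e^(−0.03440 × 11.7) = 0.6687
Accumulation ratio R = 1 / (1 − e^(−kτ)) = 1 / (1 − 0.6687) = 3.018
Steady-state trough = C₀ × R × e^(−kτ) = 5.02 × 3.018 × 0.6687 = 10.13 mg/L

10.13 mg/L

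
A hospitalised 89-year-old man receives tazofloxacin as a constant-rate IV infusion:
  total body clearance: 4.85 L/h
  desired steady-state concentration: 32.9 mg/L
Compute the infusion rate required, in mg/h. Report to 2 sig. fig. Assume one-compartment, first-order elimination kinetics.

At steady state, infusion rate R₀ = Css × CL = 32.9 × 4.850 = 159.6 mg/h

160 mg/h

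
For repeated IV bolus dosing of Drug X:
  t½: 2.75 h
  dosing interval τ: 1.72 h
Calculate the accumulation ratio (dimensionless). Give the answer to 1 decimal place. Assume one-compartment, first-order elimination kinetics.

k = ln2 / t½ = 0.693147 / 2.75 = 0.2521 h⁻¹
e^(−kτ) = e^(−0.2521 × 1.72) = 0.6482
Accumulation ratio R = 1 / (1 − e^(−kτ)) = 1 / (1 − 0.6482) = 2.843

2.8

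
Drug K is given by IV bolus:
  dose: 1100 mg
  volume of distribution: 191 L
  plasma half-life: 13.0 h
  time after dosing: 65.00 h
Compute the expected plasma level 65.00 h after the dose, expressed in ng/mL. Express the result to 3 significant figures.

180 ng/mL

C₀ = Dose / Vd = 1100 / 191 = 5.759 mg/L
k = ln2 / t½ = 0.693147 / 13.0 = 0.05332 h⁻¹
t / t½ = 65.00 / 13.0 = 5 half-lives
C = C₀ × (1/2)^5 = 5.759 × 0.03125 = 0.1800 mg/L
Convert: 0.1800 mg/L × 1000 = 180.0 ng/mL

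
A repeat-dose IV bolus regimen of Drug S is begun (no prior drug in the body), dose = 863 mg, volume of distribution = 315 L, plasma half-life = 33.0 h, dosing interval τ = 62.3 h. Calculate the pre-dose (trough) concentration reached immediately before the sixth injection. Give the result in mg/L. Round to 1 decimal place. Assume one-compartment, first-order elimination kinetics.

C₀ per dose = Dose / Vd = 863 / 315 = 2.740 mg/L
k = ln2 / t½ = 0.693147 / 33.0 = 0.02100 h⁻¹
Fraction remaining after one interval: r = e^(−kτ) = e^(−0.02100 × 62.3) = 0.2703
Before dose 6, 5 doses have been given (aged 1τ, 2τ, 3τ, 4τ, 5τ).
C_trough = C₀ × (r + r² + … + r^5) = C₀ × r(1−r^5)/(1−r)
        = 2.740 × 0.2703 × (1 − 0.001443) / (1 − 0.2703) = 1.014 mg/L

1.0 mg/L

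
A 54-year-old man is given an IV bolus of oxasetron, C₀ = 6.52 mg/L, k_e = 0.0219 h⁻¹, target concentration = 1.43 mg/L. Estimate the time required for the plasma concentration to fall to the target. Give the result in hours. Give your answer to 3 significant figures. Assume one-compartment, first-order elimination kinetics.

t = ln(C₀ / C) / k = ln(6.520 / 1.43) / 0.02190
  = ln(4.559) / 0.02190 = 1.517 / 0.02190 = 69.27 h

69.3 h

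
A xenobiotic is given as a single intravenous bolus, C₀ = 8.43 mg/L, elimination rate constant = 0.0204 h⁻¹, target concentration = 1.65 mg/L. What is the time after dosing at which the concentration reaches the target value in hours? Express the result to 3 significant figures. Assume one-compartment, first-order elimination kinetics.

80.0 h

t = ln(C₀ / C) / k = ln(8.430 / 1.65) / 0.02040
  = ln(5.109) / 0.02040 = 1.631 / 0.02040 = 79.95 h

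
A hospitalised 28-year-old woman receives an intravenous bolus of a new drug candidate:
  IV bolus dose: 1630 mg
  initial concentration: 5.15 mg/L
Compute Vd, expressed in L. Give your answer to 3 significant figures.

317 L

Vd = Dose / C₀ = 1630 / 5.15 = 316.5 L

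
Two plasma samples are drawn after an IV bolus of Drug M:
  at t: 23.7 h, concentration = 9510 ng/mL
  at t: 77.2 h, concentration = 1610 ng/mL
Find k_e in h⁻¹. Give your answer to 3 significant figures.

k = ln(C₁/C₂) / (t₂ − t₁) = ln(9510/1610) / (77.2 − 23.7)
  = 1.776 / 53.50 = 0.03320 h⁻¹

0.0332 h⁻¹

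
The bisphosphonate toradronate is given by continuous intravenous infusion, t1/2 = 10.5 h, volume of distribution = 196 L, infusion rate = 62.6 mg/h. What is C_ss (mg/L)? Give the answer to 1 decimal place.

k = ln2 / t½ = 0.693147 / 10.5 = 0.06601 h⁻¹
CL = k × Vd = 0.06601 × 196 = 12.94 L/h
At steady state Css = R₀ / CL = 62.6 / 12.94 = 4.838 mg/L

4.8 mg/L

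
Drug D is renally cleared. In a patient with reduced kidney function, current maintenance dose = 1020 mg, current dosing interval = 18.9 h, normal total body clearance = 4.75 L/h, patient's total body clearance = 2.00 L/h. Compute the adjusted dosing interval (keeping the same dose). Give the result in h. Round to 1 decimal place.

44.9 h

To keep the same average steady-state level, dosing rate must scale with clearance.
CL ratio = 2.00 / 4.75 = 0.4211
New interval (same dose) = 18.9 / 0.4211 = 44.88 h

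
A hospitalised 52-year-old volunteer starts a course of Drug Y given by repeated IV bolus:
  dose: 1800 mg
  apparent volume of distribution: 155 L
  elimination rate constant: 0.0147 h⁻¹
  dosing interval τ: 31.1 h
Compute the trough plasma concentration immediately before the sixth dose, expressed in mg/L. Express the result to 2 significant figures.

C₀ per dose = Dose / Vd = 1800 / 155 = 11.61 mg/L
Fraction remaining after one interval: r = e^(−kτ) = e^(−0.01470 × 31.1) = 0.6331
Before dose 6, 5 doses have been given (aged 1τ, 2τ, 3τ, 4τ, 5τ).
C_trough = C₀ × (r + r² + … + r^5) = C₀ × r(1−r^5)/(1−r)
        = 11.61 × 0.6331 × (1 − 0.1017) / (1 − 0.6331) = 18.00 mg/L

18 mg/L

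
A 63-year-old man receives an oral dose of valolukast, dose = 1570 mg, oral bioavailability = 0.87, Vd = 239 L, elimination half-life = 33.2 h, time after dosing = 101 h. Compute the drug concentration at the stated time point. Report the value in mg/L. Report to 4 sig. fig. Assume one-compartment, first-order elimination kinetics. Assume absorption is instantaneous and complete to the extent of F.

0.6938 mg/L

Amount reaching circulation = F × Dose = 0.87 × 1570 = 1366 mg
C₀ = F·Dose / Vd = 1366 / 239 = 5.715 mg/L
k = ln2 / t½ = 0.693147 / 33.2 = 0.02088 h⁻¹
C = C₀ · e^(−k·t) = 5.715 × e^(−0.02088 × 101)
  = 5.715 × 0.1214 = 0.6938 mg/L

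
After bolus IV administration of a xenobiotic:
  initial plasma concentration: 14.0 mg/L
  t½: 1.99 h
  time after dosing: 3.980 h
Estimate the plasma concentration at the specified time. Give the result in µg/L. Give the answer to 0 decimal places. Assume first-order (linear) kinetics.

k = ln2 / t½ = 0.693147 / 1.99 = 0.3483 h⁻¹
t / t½ = 3.980 / 1.99 = 2 half-lives
C = C₀ × (1/2)^2 = 14.00 × 0.2500 = 3.500 mg/L
Convert: 3.500 mg/L × 1000 = 3500 µg/L

3500 µg/L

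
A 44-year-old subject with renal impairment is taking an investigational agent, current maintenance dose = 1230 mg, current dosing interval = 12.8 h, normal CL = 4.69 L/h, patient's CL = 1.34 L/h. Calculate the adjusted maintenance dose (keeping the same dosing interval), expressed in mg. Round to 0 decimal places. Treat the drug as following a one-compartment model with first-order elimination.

To keep the same average steady-state level, dosing rate must scale with clearance.
CL ratio = 1.34 / 4.69 = 0.2857
New dose (same interval) = 1230 × 0.2857 = 351.4 mg

351 mg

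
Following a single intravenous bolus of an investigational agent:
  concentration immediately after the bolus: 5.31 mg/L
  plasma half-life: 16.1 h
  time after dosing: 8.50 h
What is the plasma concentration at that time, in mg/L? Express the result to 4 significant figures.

3.683 mg/L

k = ln2 / t½ = 0.693147 / 16.1 = 0.04305 h⁻¹
C = C₀ · e^(−k·t) = 5.310 × e^(−0.04305 × 8.50)
  = 5.310 × 0.6936 = 3.683 mg/L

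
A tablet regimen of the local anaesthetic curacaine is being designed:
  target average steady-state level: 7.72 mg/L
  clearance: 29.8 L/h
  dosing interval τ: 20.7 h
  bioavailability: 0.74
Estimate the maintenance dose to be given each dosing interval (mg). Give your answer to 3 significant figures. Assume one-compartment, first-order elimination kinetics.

At steady state, F × (Dose/τ) = Css × CL.
Dose = Css × CL × τ / F = 7.72 × 29.80 × 20.7 / 0.74 = 6435 mg

6440 mg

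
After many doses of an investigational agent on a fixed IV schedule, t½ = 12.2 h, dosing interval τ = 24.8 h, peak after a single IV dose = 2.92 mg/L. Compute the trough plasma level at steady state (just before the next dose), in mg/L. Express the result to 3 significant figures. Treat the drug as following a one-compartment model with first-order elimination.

k = ln2 / t½ = 0.693147 / 12.2 = 0.05682 h⁻¹
e^(−kτ) = e^(−0.05682 × 24.8) = 0.2444
Accumulation ratio R = 1 / (1 − e^(−kτ)) = 1 / (1 − 0.2444) = 1.323
Steady-state trough = C₀ × R × e^(−kτ) = 2.92 × 1.323 × 0.2444 = 0.9442 mg/L

0.944 mg/L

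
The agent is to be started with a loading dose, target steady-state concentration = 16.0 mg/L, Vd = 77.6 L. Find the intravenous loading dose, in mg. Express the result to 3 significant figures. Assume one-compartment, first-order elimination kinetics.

LD = Css × Vd = 16.0 × 77.6 = 1242 mg

1240 mg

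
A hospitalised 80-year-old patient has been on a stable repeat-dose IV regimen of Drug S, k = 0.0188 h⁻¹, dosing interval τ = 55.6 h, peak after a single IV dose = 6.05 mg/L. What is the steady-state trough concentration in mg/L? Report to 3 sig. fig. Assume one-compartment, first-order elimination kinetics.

3.28 mg/L

e^(−kτ) = e^(−0.01880 × 55.6) = 0.3516
Accumulation ratio R = 1 / (1 − e^(−kτ)) = 1 / (1 − 0.3516) = 1.542
Steady-state trough = C₀ × R × e^(−kτ) = 6.05 × 1.542 × 0.3516 = 3.280 mg/L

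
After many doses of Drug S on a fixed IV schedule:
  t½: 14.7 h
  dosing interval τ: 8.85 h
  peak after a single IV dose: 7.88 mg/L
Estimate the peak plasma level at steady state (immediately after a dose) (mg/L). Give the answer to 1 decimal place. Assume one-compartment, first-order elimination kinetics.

23.1 mg/L

k = ln2 / t½ = 0.693147 / 14.7 = 0.04715 h⁻¹
e^(−kτ) = e^(−0.04715 × 8.85) = 0.6588
Accumulation ratio R = 1 / (1 − e^(−kτ)) = 1 / (1 − 0.6588) = 2.931
Steady-state peak = C₀ × R = 7.88 × 2.931 = 23.10 mg/L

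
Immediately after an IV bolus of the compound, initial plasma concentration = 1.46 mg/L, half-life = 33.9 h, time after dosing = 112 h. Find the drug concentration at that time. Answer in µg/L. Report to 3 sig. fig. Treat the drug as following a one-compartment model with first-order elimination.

148 µg/L

k = ln2 / t½ = 0.693147 / 33.9 = 0.02045 h⁻¹
C = C₀ · e^(−k·t) = 1.460 × e^(−0.02045 × 112)
  = 1.460 × 0.1012 = 0.1478 mg/L
Convert: 0.1478 mg/L × 1000 = 147.8 µg/L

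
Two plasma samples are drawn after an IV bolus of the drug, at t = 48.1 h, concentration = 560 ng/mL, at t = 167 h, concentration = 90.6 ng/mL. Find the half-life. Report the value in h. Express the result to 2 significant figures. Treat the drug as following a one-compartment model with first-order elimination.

k = ln(C₁/C₂) / (t₂ − t₁) = ln(560/90.6) / (167 − 48.1)
  = 1.821 / 118.9 = 0.01532 h⁻¹
t½ = ln2 / k = 0.693147 / 0.01532 = 45.24 h

45 h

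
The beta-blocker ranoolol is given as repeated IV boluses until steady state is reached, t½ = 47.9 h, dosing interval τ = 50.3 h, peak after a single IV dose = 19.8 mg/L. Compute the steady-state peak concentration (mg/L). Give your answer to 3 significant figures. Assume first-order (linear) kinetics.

k = ln2 / t½ = 0.693147 / 47.9 = 0.01447 h⁻¹
e^(−kτ) = e^(−0.01447 × 50.3) = 0.4830
Accumulation ratio R = 1 / (1 − e^(−kτ)) = 1 / (1 − 0.4830) = 1.934
Steady-state peak = C₀ × R = 19.8 × 1.934 = 38.29 mg/L

38.3 mg/L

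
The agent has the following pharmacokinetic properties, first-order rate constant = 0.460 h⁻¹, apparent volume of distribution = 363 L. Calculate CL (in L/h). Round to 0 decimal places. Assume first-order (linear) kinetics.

CL = k × Vd = 0.460 × 363 = 167.0 L/h

167 L/h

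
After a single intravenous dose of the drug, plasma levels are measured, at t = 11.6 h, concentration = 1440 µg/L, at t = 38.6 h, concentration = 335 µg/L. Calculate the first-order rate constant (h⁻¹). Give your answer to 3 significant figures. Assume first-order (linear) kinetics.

k = ln(C₁/C₂) / (t₂ − t₁) = ln(1440/335) / (38.6 − 11.6)
  = 1.458 / 27.00 = 0.05400 h⁻¹

0.0540 h⁻¹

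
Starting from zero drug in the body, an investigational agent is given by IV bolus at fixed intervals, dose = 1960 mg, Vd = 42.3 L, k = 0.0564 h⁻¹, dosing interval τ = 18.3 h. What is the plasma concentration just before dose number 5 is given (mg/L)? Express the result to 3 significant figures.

25.2 mg/L

C₀ per dose = Dose / Vd = 1960 / 42.3 = 46.34 mg/L
Fraction remaining after one interval: r = e^(−kτ) = e^(−0.05640 × 18.3) = 0.3563
Before dose 5, 4 doses have been given (aged 1τ, 2τ, 3τ, 4τ).
C_trough = C₀ × (r + r² + … + r^4) = C₀ × r(1−r^4)/(1−r)
        = 46.34 × 0.3563 × (1 − 0.01612) / (1 − 0.3563) = 25.24 mg/L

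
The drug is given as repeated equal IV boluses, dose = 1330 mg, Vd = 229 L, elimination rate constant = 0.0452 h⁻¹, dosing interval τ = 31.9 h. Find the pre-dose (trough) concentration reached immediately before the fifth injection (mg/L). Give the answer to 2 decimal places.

C₀ per dose = Dose / Vd = 1330 / 229 = 5.808 mg/L
Fraction remaining after one interval: r = e^(−kτ) = e^(−0.04520 × 31.9) = 0.2365
Before dose 5, 4 doses have been given (aged 1τ, 2τ, 3τ, 4τ).
C_trough = C₀ × (r + r² + … + r^4) = C₀ × r(1−r^4)/(1−r)
        = 5.808 × 0.2365 × (1 − 0.003128) / (1 − 0.2365) = 1.793 mg/L

1.79 mg/L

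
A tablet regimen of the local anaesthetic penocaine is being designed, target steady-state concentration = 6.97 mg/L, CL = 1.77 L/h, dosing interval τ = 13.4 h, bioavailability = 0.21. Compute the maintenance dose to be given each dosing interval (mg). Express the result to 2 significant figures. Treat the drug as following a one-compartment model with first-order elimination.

At steady state, F × (Dose/τ) = Css × CL.
Dose = Css × CL × τ / F = 6.97 × 1.770 × 13.4 / 0.21 = 787.2 mg

790 mg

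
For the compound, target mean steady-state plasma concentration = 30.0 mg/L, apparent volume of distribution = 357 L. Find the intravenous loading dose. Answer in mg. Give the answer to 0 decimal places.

10710 mg

LD = Css × Vd = 30.0 × 357 = 10710 mg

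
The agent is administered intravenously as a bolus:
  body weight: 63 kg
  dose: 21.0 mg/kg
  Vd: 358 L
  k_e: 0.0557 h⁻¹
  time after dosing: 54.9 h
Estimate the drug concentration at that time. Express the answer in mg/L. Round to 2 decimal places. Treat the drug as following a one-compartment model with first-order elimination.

0.17 mg/L

Total dose = 21.0 × 63 = 1323 mg
C₀ = Dose / Vd = 1323 / 358 = 3.696 mg/L
C = C₀ · e^(−k·t) = 3.696 × e^(−0.05570 × 54.9)
  = 3.696 × 0.04698 = 0.1736 mg/L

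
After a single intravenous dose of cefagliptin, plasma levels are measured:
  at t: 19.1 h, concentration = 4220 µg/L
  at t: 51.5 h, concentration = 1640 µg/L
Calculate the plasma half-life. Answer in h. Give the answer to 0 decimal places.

24 h

k = ln(C₁/C₂) / (t₂ − t₁) = ln(4220/1640) / (51.5 − 19.1)
  = 0.9451 / 32.40 = 0.02917 h⁻¹
t½ = ln2 / k = 0.693147 / 0.02917 = 23.76 h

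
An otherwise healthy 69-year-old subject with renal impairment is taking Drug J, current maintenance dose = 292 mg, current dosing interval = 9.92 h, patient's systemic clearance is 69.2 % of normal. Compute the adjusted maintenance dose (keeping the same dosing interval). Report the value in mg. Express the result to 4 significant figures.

202.1 mg

To keep the same average steady-state level, dosing rate must scale with clearance.
CL ratio = 69.2 / 100 = 0.6920
New dose (same interval) = 292 × 0.6920 = 202.1 mg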